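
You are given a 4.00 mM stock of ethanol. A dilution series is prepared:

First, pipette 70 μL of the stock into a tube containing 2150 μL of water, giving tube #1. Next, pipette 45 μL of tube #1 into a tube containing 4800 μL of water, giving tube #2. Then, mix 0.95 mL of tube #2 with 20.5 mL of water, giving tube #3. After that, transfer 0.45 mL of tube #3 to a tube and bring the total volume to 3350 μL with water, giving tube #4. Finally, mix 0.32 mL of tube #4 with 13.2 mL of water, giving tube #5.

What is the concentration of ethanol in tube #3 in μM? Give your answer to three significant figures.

Step 1: 70 μL + 2150 μL = 2220 μL total → factor 2220/70 = 31.714
Step 2: 45 μL + 4800 μL = 4845 μL total → factor 4845/45 = 107.67
Step 3: 0.95 mL + 20.5 mL = 21.45 mL total → factor 21.45/0.95 = 22.579
Dilution factor through tube #3 = 31.714 × 107.67 × 22.579 = 77097
[tube #3] = 4.00 mM / 77097 = 5.188 × 10^-5 mM = 0.0519 μM

0.0519 μM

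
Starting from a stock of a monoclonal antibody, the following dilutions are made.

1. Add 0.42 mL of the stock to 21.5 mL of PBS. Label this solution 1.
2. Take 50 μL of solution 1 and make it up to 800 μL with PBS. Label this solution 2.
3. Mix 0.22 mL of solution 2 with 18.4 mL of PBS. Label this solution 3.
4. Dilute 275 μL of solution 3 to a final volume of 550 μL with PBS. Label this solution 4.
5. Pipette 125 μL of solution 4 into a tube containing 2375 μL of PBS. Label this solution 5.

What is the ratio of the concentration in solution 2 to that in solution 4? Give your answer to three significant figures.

Step 1: 0.42 mL + 21.5 mL = 21.92 mL total → factor 21.92/0.42 = 52.19
Step 2: 50 μL brought to 800 μL → factor 800/50 = 16
Step 3: 0.22 mL + 18.4 mL = 18.62 mL total → factor 18.62/0.22 = 84.636
Step 4: 275 μL brought to 550 μL → factor 550/275 = 2
Dilution factor to solution 2 = 835.05; to solution 4 = 1.4135 × 10^5
[solution 2]/[solution 4] = (factor to solution 4)/(factor to solution 2) = 1.4135 × 10^5/835.05 = 169

169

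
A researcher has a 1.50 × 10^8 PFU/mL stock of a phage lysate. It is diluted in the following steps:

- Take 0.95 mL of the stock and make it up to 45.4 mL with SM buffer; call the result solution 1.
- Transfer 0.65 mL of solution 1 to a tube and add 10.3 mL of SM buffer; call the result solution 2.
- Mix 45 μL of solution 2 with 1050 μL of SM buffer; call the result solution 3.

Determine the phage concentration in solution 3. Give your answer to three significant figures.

Step 1: 0.95 mL brought to 45.4 mL → factor 45.4/0.95 = 47.789
Step 2: 0.65 mL + 10.3 mL = 10.95 mL total → factor 10.95/0.65 = 16.846
Step 3: 45 μL + 1050 μL = 1095 μL total → factor 1095/45 = 24.333
Overall dilution factor = 47.789 × 16.846 × 24.333 = 19590
Final = 1.50 × 10^8 PFU/mL / 19590 = 7.66 × 10^3 PFU/mL

7.66 × 10^3 PFU/mL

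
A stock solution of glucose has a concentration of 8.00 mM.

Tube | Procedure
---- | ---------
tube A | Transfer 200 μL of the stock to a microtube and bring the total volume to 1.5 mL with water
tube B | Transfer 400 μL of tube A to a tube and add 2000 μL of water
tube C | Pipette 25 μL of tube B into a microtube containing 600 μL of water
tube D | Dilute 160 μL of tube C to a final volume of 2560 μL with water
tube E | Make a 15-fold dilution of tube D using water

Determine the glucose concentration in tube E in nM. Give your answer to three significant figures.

29.6 nM

Step 1: 200 μL brought to 1.5 mL → factor 1500/200 = 7.5
Step 2: 400 μL + 2000 μL = 2400 μL total → factor 2400/400 = 6
Step 3: 25 μL + 600 μL = 625 μL total → factor 625/25 = 25
Step 4: 160 μL brought to 2560 μL → factor 2560/160 = 16
Step 5: 15-fold → factor 15
Overall dilution factor = 7.5 × 6 × 25 × 16 × 15 = 2.7 × 10^5
Final = 8.00 mM / 2.7 × 10^5 = 2.963 × 10^-5 mM = 29.6 nM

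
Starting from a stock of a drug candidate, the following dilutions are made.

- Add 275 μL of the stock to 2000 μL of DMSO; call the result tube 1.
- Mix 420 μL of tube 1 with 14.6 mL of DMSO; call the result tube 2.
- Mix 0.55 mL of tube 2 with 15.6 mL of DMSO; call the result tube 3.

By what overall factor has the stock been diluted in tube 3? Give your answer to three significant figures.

Step 1: 275 μL + 2000 μL = 2275 μL total → factor 2275/275 = 8.2727
Step 2: 420 μL + 14.6 mL = 15020 μL total → factor 15020/420 = 35.762
Step 3: 0.55 mL + 15.6 mL = 16.15 mL total → factor 16.15/0.55 = 29.364
Overall dilution factor = 8.2727 × 35.762 × 29.364 = 8687.2

8.69 × 10^3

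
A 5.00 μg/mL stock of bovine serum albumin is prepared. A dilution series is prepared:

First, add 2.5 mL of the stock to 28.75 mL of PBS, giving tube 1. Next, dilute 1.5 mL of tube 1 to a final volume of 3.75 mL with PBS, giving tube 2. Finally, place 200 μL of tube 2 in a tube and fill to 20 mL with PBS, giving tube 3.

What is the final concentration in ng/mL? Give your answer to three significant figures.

1.60 ng/mL

Step 1: 2.5 mL + 28.75 mL = 31.25 mL total → factor 31.25/2.5 = 12.5
Step 2: 1.5 mL brought to 3.75 mL → factor 3.75/1.5 = 2.5
Step 3: 200 μL brought to 20 mL → factor 20000/200 = 100
Overall dilution factor = 12.5 × 2.5 × 100 = 3125
Final = 5.00 μg/mL / 3125 = 0.001600 μg/mL = 1.60 ng/mL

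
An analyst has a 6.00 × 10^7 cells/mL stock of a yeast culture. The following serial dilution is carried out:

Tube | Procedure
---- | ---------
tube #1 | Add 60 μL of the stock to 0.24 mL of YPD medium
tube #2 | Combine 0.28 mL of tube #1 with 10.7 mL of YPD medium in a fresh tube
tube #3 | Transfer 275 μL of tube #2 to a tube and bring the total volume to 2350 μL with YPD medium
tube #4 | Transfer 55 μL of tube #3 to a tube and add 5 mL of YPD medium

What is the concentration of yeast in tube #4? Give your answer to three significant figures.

390 cells/mL

Step 1: 60 μL + 0.24 mL = 300 μL total → factor 300/60 = 5
Step 2: 0.28 mL + 10.7 mL = 10.98 mL total → factor 10.98/0.28 = 39.214
Step 3: 275 μL brought to 2350 μL → factor 2350/275 = 8.5455
Step 4: 55 μL + 5 mL = 5055 μL total → factor 5055/55 = 91.909
Overall dilution factor = 5 × 39.214 × 8.5455 × 91.909 = 1.54 × 10^5
Final = 6.00 × 10^7 cells/mL / 1.54 × 10^5 = 390 cells/mL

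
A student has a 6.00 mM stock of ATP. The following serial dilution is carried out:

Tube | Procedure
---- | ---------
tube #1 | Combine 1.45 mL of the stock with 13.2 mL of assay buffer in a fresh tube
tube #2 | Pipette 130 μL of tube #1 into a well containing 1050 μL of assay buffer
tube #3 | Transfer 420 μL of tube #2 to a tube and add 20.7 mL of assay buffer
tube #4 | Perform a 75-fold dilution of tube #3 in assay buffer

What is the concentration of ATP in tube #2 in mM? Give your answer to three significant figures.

Step 1: 1.45 mL + 13.2 mL = 14.65 mL total → factor 14.65/1.45 = 10.103
Step 2: 130 μL + 1050 μL = 1180 μL total → factor 1180/130 = 9.0769
Dilution factor through tube #2 = 10.103 × 9.0769 = 91.708
[tube #2] = 6.00 mM / 91.708 = 0.0654 mM

0.0654 mM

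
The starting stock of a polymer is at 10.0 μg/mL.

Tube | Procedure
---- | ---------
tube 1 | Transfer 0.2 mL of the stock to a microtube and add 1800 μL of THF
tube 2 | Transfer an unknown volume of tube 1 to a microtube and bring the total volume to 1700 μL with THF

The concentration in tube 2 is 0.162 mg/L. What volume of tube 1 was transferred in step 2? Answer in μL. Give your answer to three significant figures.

275 μL

Step 1: 0.2 mL + 1800 μL = 2 mL total → factor 2/0.2 = 10
Step 2: v brought to 1700 μL → factor = 1700 μL/v
Product of known-step factors = 10
Overall factor = 10.0 μg/mL / (0.162 mg/L) = 61.728
Step-2 factor = 61.728 / 10 = 6.1728
v = 1700 μL / 6.1728 = 275 μL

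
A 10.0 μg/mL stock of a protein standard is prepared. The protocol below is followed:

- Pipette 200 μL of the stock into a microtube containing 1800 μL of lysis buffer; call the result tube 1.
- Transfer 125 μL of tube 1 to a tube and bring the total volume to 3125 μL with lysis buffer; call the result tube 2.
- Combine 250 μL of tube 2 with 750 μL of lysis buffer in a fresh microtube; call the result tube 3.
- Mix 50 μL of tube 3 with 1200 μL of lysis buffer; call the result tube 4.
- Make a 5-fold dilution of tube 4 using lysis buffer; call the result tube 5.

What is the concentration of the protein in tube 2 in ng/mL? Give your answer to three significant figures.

40.0 ng/mL

Step 1: 200 μL + 1800 μL = 2000 μL total → factor 2000/200 = 10
Step 2: 125 μL brought to 3125 μL → factor 3125/125 = 25
Dilution factor through tube 2 = 10 × 25 = 250
[tube 2] = 10.0 μg/mL / 250 = 0.04000 μg/mL = 40.0 ng/mL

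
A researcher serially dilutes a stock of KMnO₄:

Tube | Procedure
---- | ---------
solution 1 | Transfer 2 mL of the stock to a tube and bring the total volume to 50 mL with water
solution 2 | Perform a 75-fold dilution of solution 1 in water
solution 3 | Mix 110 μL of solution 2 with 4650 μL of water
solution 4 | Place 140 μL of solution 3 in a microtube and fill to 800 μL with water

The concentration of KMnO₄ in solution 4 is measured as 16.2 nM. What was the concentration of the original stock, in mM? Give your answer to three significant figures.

7.51 mM

Step 1: 2 mL brought to 50 mL → factor 50/2 = 25
Step 2: 75-fold → factor 75
Step 3: 110 μL + 4650 μL = 4760 μL total → factor 4760/110 = 43.273
Step 4: 140 μL brought to 800 μL → factor 800/140 = 5.7143
Overall dilution factor = 25 × 75 × 43.273 × 5.7143 = 4.6364 × 10^5
Stock = 16.2 nM × 4.6364 × 10^5 = 7.511 × 10^6 nM = 7.51 mM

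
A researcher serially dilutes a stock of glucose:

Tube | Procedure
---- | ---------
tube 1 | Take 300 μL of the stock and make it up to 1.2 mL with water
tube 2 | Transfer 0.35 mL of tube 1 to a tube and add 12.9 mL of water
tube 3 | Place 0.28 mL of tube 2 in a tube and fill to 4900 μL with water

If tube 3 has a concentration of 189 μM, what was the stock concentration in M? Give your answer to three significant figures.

0.501 M

Step 1: 300 μL brought to 1.2 mL → factor 1200/300 = 4
Step 2: 0.35 mL + 12.9 mL = 13.25 mL total → factor 13.25/0.35 = 37.857
Step 3: 0.28 mL brought to 4900 μL → factor 4.9/0.28 = 17.5
Overall dilution factor = 4 × 37.857 × 17.5 = 2650
Stock = 189 μM × 2650 = 5.008 × 10^5 μM = 0.501 M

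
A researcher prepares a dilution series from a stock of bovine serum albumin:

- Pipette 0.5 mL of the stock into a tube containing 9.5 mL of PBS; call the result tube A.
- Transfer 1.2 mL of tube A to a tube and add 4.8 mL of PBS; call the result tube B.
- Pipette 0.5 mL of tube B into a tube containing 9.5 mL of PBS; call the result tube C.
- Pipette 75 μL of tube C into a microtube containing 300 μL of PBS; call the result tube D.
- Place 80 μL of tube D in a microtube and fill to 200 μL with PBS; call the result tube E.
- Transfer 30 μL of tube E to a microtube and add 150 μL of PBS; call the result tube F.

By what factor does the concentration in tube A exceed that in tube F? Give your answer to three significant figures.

7.50 × 10^3

Step 1: 0.5 mL + 9.5 mL = 10 mL total → factor 10/0.5 = 20
Step 2: 1.2 mL + 4.8 mL = 6 mL total → factor 6/1.2 = 5
Step 3: 0.5 mL + 9.5 mL = 10 mL total → factor 10/0.5 = 20
Step 4: 75 μL + 300 μL = 375 μL total → factor 375/75 = 5
Step 5: 80 μL brought to 200 μL → factor 200/80 = 2.5
Step 6: 30 μL + 150 μL = 180 μL total → factor 180/30 = 6
Dilution factor to tube A = 20; to tube F = 1.5 × 10^5
[tube A]/[tube F] = (factor to tube F)/(factor to tube A) = 1.5 × 10^5/20 = 7.50 × 10^3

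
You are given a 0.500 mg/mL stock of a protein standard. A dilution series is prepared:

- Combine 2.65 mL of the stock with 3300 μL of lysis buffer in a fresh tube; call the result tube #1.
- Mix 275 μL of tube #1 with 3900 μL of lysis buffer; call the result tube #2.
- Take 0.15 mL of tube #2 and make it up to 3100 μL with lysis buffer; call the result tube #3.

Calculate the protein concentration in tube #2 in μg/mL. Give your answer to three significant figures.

14.7 μg/mL

Step 1: 2.65 mL + 3300 μL = 5.95 mL total → factor 5.95/2.65 = 2.2453
Step 2: 275 μL + 3900 μL = 4175 μL total → factor 4175/275 = 15.182
Dilution factor through tube #2 = 2.2453 × 15.182 = 34.087
[tube #2] = 0.500 mg/mL / 34.087 = 0.01467 mg/mL = 14.7 μg/mL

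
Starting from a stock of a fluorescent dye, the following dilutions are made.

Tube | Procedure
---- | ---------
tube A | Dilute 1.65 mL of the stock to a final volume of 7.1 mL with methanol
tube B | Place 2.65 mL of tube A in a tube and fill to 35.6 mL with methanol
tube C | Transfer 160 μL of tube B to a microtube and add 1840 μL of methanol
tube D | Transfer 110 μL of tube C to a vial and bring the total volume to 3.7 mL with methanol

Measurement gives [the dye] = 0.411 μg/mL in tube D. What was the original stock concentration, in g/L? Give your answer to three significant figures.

Step 1: 1.65 mL brought to 7.1 mL → factor 7.1/1.65 = 4.303
Step 2: 2.65 mL brought to 35.6 mL → factor 35.6/2.65 = 13.434
Step 3: 160 μL + 1840 μL = 2000 μL total → factor 2000/160 = 12.5
Step 4: 110 μL brought to 3.7 mL → factor 3700/110 = 33.636
Overall dilution factor = 4.303 × 13.434 × 12.5 × 33.636 = 24305
Stock = 0.411 μg/mL × 24305 = 9989 μg/mL = 9.99 g/L

9.99 g/L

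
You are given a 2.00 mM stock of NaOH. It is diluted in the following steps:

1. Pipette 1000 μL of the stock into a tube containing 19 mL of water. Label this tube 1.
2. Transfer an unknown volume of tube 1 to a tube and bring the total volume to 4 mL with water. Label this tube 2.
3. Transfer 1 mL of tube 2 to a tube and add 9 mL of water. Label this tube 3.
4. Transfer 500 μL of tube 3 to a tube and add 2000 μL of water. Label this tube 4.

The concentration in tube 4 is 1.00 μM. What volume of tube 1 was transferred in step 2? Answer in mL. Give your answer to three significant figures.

Step 1: 1000 μL + 19 mL = 20000 μL total → factor 20000/1000 = 20
Step 2: v brought to 4 mL → factor = 4 mL/v
Step 3: 1 mL + 9 mL = 10 mL total → factor 10/1 = 10
Step 4: 500 μL + 2000 μL = 2500 μL total → factor 2500/500 = 5
Product of known-step factors = 1000
Overall factor = 2.00 mM / (1.00 μM) = 2000
Step-2 factor = 2000 / 1000 = 2
v = 4 mL / 2 = 2.00 mL

2.00 mL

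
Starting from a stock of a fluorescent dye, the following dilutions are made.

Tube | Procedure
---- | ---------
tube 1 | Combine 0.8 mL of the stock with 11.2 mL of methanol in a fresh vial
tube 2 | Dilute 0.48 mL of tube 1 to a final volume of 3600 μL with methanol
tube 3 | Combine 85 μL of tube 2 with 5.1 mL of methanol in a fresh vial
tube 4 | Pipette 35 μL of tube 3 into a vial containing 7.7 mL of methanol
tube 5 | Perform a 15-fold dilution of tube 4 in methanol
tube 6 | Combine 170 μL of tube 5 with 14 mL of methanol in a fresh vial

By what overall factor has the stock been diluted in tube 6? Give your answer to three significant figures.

Step 1: 0.8 mL + 11.2 mL = 12 mL total → factor 12/0.8 = 15
Step 2: 0.48 mL brought to 3600 μL → factor 3.6/0.48 = 7.5
Step 3: 85 μL + 5.1 mL = 5185 μL total → factor 5185/85 = 61
Step 4: 35 μL + 7.7 mL = 7735 μL total → factor 7735/35 = 221
Step 5: 15-fold → factor 15
Step 6: 170 μL + 14 mL = 14170 μL total → factor 14170/170 = 83.353
Overall dilution factor = 15 × 7.5 × 61 × 221 × 15 × 83.353 = 1.8962 × 10^9

1.90 × 10^9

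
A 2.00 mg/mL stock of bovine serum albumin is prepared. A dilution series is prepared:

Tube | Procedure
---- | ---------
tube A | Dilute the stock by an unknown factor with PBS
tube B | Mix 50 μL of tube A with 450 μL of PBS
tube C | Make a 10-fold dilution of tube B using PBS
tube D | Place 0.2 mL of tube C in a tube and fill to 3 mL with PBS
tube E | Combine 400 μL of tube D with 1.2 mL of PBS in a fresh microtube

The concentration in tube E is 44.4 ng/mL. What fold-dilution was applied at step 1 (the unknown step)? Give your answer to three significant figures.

7.51-fold

Step 1: unknown factor x
Step 2: 50 μL + 450 μL = 500 μL total → factor 500/50 = 10
Step 3: 10-fold → factor 10
Step 4: 0.2 mL brought to 3 mL → factor 3/0.2 = 15
Step 5: 400 μL + 1.2 mL = 1600 μL total → factor 1600/400 = 4
Product of known-step factors = 6000
Overall factor = 2.00 mg/mL / (44.4 ng/mL) = 45045
x = 45045 / 6000 = 7.51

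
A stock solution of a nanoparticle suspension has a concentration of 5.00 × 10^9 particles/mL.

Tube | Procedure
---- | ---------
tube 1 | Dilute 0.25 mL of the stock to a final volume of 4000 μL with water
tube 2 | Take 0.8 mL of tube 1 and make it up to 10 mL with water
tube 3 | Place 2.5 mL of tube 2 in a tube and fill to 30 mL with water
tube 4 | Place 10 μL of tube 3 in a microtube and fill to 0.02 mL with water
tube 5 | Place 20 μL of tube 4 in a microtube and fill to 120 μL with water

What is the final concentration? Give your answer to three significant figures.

1.74 × 10^5 particles/mL

Step 1: 0.25 mL brought to 4000 μL → factor 4/0.25 = 16
Step 2: 0.8 mL brought to 10 mL → factor 10/0.8 = 12.5
Step 3: 2.5 mL brought to 30 mL → factor 30/2.5 = 12
Step 4: 10 μL brought to 0.02 mL → factor 20/10 = 2
Step 5: 20 μL brought to 120 μL → factor 120/20 = 6
Overall dilution factor = 16 × 12.5 × 12 × 2 × 6 = 28800
Final = 5.00 × 10^9 particles/mL / 28800 = 1.74 × 10^5 particles/mL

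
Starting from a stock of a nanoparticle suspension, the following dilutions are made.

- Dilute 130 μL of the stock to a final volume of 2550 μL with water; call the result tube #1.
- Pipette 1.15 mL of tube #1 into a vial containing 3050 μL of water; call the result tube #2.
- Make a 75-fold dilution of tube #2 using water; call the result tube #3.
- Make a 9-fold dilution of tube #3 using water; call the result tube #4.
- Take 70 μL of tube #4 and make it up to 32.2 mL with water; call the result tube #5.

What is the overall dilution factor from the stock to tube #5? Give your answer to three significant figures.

2.22 × 10^7

Step 1: 130 μL brought to 2550 μL → factor 2550/130 = 19.615
Step 2: 1.15 mL + 3050 μL = 4.2 mL total → factor 4.2/1.15 = 3.6522
Step 3: 75-fold → factor 75
Step 4: 9-fold → factor 9
Step 5: 70 μL brought to 32.2 mL → factor 32200/70 = 460
Overall dilution factor = 19.615 × 3.6522 × 75 × 9 × 460 = 2.2244 × 10^7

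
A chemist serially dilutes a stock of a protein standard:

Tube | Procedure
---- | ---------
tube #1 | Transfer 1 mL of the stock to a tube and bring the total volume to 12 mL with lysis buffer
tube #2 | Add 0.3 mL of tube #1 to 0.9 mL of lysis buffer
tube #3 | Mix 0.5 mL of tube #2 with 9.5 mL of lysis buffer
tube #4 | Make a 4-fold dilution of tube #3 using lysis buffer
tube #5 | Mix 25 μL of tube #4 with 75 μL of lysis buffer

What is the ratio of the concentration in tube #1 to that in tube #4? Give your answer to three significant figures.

320

Step 1: 1 mL brought to 12 mL → factor 12/1 = 12
Step 2: 0.3 mL + 0.9 mL = 1.2 mL total → factor 1.2/0.3 = 4
Step 3: 0.5 mL + 9.5 mL = 10 mL total → factor 10/0.5 = 20
Step 4: 4-fold → factor 4
Dilution factor to tube #1 = 12; to tube #4 = 3840
[tube #1]/[tube #4] = (factor to tube #4)/(factor to tube #1) = 3840/12 = 320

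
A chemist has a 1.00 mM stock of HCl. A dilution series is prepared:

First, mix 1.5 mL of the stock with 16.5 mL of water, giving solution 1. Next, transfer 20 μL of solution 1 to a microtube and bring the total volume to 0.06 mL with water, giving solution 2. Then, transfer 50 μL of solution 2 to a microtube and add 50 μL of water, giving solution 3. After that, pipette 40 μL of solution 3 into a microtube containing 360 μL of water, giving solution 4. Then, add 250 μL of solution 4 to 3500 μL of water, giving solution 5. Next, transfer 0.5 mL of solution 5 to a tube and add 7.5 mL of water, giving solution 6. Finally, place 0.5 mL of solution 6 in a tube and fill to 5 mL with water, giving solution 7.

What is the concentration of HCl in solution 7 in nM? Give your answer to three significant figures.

0.579 nM

Step 1: 1.5 mL + 16.5 mL = 18 mL total → factor 18/1.5 = 12
Step 2: 20 μL brought to 0.06 mL → factor 60/20 = 3
Step 3: 50 μL + 50 μL = 100 μL total → factor 100/50 = 2
Step 4: 40 μL + 360 μL = 400 μL total → factor 400/40 = 10
Step 5: 250 μL + 3500 μL = 3750 μL total → factor 3750/250 = 15
Step 6: 0.5 mL + 7.5 mL = 8 mL total → factor 8/0.5 = 16
Step 7: 0.5 mL brought to 5 mL → factor 5/0.5 = 10
Overall dilution factor = 12 × 3 × 2 × 10 × 15 × 16 × 10 = 1.728 × 10^6
Final = 1.00 mM / 1.728 × 10^6 = 5.787 × 10^-7 mM = 0.579 nM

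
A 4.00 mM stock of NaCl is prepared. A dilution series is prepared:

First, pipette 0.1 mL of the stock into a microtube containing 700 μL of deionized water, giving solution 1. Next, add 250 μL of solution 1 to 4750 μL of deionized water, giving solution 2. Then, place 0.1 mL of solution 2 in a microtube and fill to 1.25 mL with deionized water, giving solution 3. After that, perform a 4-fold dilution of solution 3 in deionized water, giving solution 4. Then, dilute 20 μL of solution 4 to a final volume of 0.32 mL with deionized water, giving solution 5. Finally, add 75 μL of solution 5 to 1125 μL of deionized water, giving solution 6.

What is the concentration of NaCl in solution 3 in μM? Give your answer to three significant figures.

Step 1: 0.1 mL + 700 μL = 0.8 mL total → factor 0.8/0.1 = 8
Step 2: 250 μL + 4750 μL = 5000 μL total → factor 5000/250 = 20
Step 3: 0.1 mL brought to 1.25 mL → factor 1.25/0.1 = 12.5
Dilution factor through solution 3 = 8 × 20 × 12.5 = 2000
[solution 3] = 4.00 mM / 2000 = 0.002000 mM = 2.00 μM

2.00 μM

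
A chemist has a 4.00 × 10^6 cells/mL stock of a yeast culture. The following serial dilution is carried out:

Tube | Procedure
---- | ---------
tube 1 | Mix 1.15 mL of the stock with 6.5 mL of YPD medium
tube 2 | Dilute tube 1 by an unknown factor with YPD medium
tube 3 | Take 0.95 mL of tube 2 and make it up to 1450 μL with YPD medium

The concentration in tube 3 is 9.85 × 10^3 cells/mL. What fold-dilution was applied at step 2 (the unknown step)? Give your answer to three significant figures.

Step 1: 1.15 mL + 6.5 mL = 7.65 mL total → factor 7.65/1.15 = 6.6522
Step 2: unknown factor x
Step 3: 0.95 mL brought to 1450 μL → factor 1.45/0.95 = 1.5263
Product of known-step factors = 10.153
Overall factor = 4.00 × 10^6 cells/mL / (9.85 × 10^3 cells/mL) = 406.09
x = 406.09 / 10.153 = 40.0

40.0-fold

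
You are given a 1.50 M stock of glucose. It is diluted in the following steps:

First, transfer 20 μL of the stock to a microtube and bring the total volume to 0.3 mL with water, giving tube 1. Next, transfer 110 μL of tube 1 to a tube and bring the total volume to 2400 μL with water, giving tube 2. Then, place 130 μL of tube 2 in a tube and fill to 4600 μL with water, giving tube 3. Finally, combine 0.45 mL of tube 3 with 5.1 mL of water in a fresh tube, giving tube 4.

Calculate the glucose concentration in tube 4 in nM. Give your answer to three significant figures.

Step 1: 20 μL brought to 0.3 mL → factor 300/20 = 15
Step 2: 110 μL brought to 2400 μL → factor 2400/110 = 21.818
Step 3: 130 μL brought to 4600 μL → factor 4600/130 = 35.385
Step 4: 0.45 mL + 5.1 mL = 5.55 mL total → factor 5.55/0.45 = 12.333
Dilution factor through tube 4 = 15 × 21.818 × 35.385 × 12.333 = 1.4283 × 10^5
[tube 4] = 1.50 M / 1.4283 × 10^5 = 1.050 × 10^-5 M = 1.05 × 10^4 nM

1.05 × 10^4 nM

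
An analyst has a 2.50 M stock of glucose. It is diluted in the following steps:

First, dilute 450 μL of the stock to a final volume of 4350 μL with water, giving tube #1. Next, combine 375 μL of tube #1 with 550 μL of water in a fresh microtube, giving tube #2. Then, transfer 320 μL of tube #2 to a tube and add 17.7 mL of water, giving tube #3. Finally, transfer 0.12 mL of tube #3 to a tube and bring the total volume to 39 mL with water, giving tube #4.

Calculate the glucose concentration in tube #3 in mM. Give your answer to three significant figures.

1.86 mM

Step 1: 450 μL brought to 4350 μL → factor 4350/450 = 9.6667
Step 2: 375 μL + 550 μL = 925 μL total → factor 925/375 = 2.4667
Step 3: 320 μL + 17.7 mL = 18020 μL total → factor 18020/320 = 56.312
Dilution factor through tube #3 = 9.6667 × 2.4667 × 56.312 = 1342.7
[tube #3] = 2.50 M / 1342.7 = 0.001862 M = 1.86 mM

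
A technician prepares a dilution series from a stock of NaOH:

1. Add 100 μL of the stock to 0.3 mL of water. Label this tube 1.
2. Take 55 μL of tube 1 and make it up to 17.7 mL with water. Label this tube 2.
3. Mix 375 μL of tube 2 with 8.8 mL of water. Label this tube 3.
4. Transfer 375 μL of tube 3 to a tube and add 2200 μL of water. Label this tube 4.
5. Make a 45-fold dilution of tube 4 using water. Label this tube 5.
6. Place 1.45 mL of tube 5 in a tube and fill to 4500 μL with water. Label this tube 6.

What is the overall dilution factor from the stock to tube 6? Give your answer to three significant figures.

Step 1: 100 μL + 0.3 mL = 400 μL total → factor 400/100 = 4
Step 2: 55 μL brought to 17.7 mL → factor 17700/55 = 321.82
Step 3: 375 μL + 8.8 mL = 9175 μL total → factor 9175/375 = 24.467
Step 4: 375 μL + 2200 μL = 2575 μL total → factor 2575/375 = 6.8667
Step 5: 45-fold → factor 45
Step 6: 1.45 mL brought to 4500 μL → factor 4.5/1.45 = 3.1034
Overall dilution factor = 4 × 321.82 × 24.467 × 6.8667 × 45 × 3.1034 = 3.0203 × 10^7

3.02 × 10^7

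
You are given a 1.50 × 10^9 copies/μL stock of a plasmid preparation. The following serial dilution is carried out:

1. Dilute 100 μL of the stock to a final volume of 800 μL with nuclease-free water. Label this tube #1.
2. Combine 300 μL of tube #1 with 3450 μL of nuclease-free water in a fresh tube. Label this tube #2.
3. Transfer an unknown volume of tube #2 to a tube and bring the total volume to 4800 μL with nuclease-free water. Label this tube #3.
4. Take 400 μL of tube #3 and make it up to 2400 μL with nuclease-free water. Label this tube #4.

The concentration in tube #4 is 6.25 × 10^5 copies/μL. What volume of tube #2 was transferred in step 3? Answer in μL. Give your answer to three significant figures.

1.20 × 10^3 μL

Step 1: 100 μL brought to 800 μL → factor 800/100 = 8
Step 2: 300 μL + 3450 μL = 3750 μL total → factor 3750/300 = 12.5
Step 3: v brought to 4800 μL → factor = 4800 μL/v
Step 4: 400 μL brought to 2400 μL → factor 2400/400 = 6
Product of known-step factors = 600
Overall factor = 1.50 × 10^9 copies/μL / (6.25 × 10^5 copies/μL) = 2400
Step-3 factor = 2400 / 600 = 4
v = 4800 μL / 4 = 1.20 × 10^3 μL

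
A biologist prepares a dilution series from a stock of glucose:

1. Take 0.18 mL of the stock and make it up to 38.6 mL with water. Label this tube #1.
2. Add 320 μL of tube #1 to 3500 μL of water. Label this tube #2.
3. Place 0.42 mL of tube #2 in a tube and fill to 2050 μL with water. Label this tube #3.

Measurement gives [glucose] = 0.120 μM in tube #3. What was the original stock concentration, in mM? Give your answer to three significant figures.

Step 1: 0.18 mL brought to 38.6 mL → factor 38.6/0.18 = 214.44
Step 2: 320 μL + 3500 μL = 3820 μL total → factor 3820/320 = 11.938
Step 3: 0.42 mL brought to 2050 μL → factor 2.05/0.42 = 4.881
Overall dilution factor = 214.44 × 11.938 × 4.881 = 12495
Stock = 0.120 μM × 12495 = 1499 μM = 1.50 mM

1.50 mM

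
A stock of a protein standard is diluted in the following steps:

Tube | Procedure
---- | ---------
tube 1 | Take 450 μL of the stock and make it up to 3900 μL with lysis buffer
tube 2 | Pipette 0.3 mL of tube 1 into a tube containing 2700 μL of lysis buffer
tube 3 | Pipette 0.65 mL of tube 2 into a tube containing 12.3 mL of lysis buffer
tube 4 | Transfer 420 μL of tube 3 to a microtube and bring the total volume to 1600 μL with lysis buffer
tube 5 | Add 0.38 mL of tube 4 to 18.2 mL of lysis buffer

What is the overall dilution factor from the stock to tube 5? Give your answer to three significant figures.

3.22 × 10^5

Step 1: 450 μL brought to 3900 μL → factor 3900/450 = 8.6667
Step 2: 0.3 mL + 2700 μL = 3 mL total → factor 3/0.3 = 10
Step 3: 0.65 mL + 12.3 mL = 12.95 mL total → factor 12.95/0.65 = 19.923
Step 4: 420 μL brought to 1600 μL → factor 1600/420 = 3.8095
Step 5: 0.38 mL + 18.2 mL = 18.58 mL total → factor 18.58/0.38 = 48.895
Overall dilution factor = 8.6667 × 10 × 19.923 × 3.8095 × 48.895 = 3.2162 × 10^5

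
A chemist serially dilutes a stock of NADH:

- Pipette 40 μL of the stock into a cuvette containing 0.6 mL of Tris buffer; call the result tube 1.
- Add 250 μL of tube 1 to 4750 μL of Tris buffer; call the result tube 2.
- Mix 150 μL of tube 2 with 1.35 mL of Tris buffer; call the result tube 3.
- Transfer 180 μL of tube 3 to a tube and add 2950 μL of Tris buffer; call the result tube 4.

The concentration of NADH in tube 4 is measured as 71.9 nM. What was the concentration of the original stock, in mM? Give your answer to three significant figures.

Step 1: 40 μL + 0.6 mL = 640 μL total → factor 640/40 = 16
Step 2: 250 μL + 4750 μL = 5000 μL total → factor 5000/250 = 20
Step 3: 150 μL + 1.35 mL = 1500 μL total → factor 1500/150 = 10
Step 4: 180 μL + 2950 μL = 3130 μL total → factor 3130/180 = 17.389
Overall dilution factor = 16 × 20 × 10 × 17.389 = 55644
Stock = 71.9 nM × 55644 = 4.001 × 10^6 nM = 4.00 mM

4.00 mM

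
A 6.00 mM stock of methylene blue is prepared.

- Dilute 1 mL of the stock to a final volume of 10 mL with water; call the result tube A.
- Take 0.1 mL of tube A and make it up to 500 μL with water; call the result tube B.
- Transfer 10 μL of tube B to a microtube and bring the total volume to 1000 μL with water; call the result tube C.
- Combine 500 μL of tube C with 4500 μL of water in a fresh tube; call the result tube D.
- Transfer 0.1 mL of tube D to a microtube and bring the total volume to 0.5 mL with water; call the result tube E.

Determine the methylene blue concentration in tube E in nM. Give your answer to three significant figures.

Step 1: 1 mL brought to 10 mL → factor 10/1 = 10
Step 2: 0.1 mL brought to 500 μL → factor 0.5/0.1 = 5
Step 3: 10 μL brought to 1000 μL → factor 1000/10 = 100
Step 4: 500 μL + 4500 μL = 5000 μL total → factor 5000/500 = 10
Step 5: 0.1 mL brought to 0.5 mL → factor 0.5/0.1 = 5
Overall dilution factor = 10 × 5 × 100 × 10 × 5 = 2.5 × 10^5
Final = 6.00 mM / 2.5 × 10^5 = 2.400 × 10^-5 mM = 24.0 nM

24.0 nM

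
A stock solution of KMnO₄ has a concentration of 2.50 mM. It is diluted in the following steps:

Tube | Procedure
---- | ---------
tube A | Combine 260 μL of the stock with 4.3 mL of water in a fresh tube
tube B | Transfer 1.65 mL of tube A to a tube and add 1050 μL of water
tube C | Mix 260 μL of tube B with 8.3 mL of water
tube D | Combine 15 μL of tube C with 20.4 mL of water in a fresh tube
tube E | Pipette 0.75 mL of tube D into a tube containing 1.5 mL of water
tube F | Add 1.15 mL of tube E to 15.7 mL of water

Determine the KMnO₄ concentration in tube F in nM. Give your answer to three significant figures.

0.0442 nM

Step 1: 260 μL + 4.3 mL = 4560 μL total → factor 4560/260 = 17.538
Step 2: 1.65 mL + 1050 μL = 2.7 mL total → factor 2.7/1.65 = 1.6364
Step 3: 260 μL + 8.3 mL = 8560 μL total → factor 8560/260 = 32.923
Step 4: 15 μL + 20.4 mL = 20415 μL total → factor 20415/15 = 1361
Step 5: 0.75 mL + 1.5 mL = 2.25 mL total → factor 2.25/0.75 = 3
Step 6: 1.15 mL + 15.7 mL = 16.85 mL total → factor 16.85/1.15 = 14.652
Overall dilution factor = 17.538 × 1.6364 × 32.923 × 1361 × 3 × 14.652 = 5.6527 × 10^7
Final = 2.50 mM / 5.6527 × 10^7 = 4.423 × 10^-8 mM = 0.0442 nM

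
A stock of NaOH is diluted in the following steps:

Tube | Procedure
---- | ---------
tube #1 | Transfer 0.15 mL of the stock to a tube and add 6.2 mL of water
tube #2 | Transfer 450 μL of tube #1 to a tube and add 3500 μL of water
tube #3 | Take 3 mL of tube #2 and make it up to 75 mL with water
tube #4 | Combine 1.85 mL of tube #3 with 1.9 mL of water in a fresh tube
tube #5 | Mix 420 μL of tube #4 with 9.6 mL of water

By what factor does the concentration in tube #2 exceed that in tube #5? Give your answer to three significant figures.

Step 1: 0.15 mL + 6.2 mL = 6.35 mL total → factor 6.35/0.15 = 42.333
Step 2: 450 μL + 3500 μL = 3950 μL total → factor 3950/450 = 8.7778
Step 3: 3 mL brought to 75 mL → factor 75/3 = 25
Step 4: 1.85 mL + 1.9 mL = 3.75 mL total → factor 3.75/1.85 = 2.027
Step 5: 420 μL + 9.6 mL = 10020 μL total → factor 10020/420 = 23.857
Dilution factor to tube #2 = 371.59; to tube #5 = 4.4925 × 10^5
[tube #2]/[tube #5] = (factor to tube #5)/(factor to tube #2) = 4.4925 × 10^5/371.59 = 1.21 × 10^3

1.21 × 10^3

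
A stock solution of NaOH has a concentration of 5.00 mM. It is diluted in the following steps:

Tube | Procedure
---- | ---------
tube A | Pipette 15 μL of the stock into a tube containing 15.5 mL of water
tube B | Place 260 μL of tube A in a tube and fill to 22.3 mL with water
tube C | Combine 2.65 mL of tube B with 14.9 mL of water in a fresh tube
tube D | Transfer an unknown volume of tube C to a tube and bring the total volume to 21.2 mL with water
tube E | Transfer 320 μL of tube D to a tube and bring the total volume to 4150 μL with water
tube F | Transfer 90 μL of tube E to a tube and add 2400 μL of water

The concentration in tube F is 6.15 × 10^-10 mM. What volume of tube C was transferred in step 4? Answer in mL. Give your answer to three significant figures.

0.550 mL

Step 1: 15 μL + 15.5 mL = 15515 μL total → factor 15515/15 = 1034.3
Step 2: 260 μL brought to 22.3 mL → factor 22300/260 = 85.769
Step 3: 2.65 mL + 14.9 mL = 17.55 mL total → factor 17.55/2.65 = 6.6226
Step 4: v brought to 21.2 mL → factor = 21.2 mL/v
Step 5: 320 μL brought to 4150 μL → factor 4150/320 = 12.969
Step 6: 90 μL + 2400 μL = 2490 μL total → factor 2490/90 = 27.667
Product of known-step factors = 2.108 × 10^8
Overall factor = 5.00 mM / (6.15 × 10^-10 mM) = 8.1301 × 10^9
Step-4 factor = 8.1301 × 10^9 / 2.108 × 10^8 = 38.567
v = 21.2 mL / 38.567 = 0.550 mL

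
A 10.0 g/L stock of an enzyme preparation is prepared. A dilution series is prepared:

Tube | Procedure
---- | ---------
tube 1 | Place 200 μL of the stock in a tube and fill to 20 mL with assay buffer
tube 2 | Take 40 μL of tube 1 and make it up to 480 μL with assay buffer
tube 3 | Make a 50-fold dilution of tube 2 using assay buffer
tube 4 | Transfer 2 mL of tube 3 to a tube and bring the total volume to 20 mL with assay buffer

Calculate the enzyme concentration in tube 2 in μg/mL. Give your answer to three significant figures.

Step 1: 200 μL brought to 20 mL → factor 20000/200 = 100
Step 2: 40 μL brought to 480 μL → factor 480/40 = 12
Dilution factor through tube 2 = 100 × 12 = 1200
[tube 2] = 10.0 g/L / 1200 = 0.008333 g/L = 8.33 μg/mL

8.33 μg/mL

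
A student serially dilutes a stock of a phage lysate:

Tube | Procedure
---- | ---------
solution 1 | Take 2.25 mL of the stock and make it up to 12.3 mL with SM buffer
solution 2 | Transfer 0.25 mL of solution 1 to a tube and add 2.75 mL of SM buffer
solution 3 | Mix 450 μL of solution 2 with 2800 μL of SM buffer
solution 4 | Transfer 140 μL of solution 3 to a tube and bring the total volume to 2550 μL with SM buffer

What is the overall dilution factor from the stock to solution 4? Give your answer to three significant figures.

Step 1: 2.25 mL brought to 12.3 mL → factor 12.3/2.25 = 5.4667
Step 2: 0.25 mL + 2.75 mL = 3 mL total → factor 3/0.25 = 12
Step 3: 450 μL + 2800 μL = 3250 μL total → factor 3250/450 = 7.2222
Step 4: 140 μL brought to 2550 μL → factor 2550/140 = 18.214
Overall dilution factor = 5.4667 × 12 × 7.2222 × 18.214 = 8629.5

8.63 × 10^3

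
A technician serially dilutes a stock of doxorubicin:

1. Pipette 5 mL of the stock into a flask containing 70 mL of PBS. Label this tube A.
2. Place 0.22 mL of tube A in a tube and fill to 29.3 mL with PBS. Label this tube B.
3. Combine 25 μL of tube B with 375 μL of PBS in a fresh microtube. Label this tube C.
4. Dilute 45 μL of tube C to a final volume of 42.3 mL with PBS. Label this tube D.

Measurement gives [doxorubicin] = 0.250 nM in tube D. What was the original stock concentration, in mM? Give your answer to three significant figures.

Step 1: 5 mL + 70 mL = 75 mL total → factor 75/5 = 15
Step 2: 0.22 mL brought to 29.3 mL → factor 29.3/0.22 = 133.18
Step 3: 25 μL + 375 μL = 400 μL total → factor 400/25 = 16
Step 4: 45 μL brought to 42.3 mL → factor 42300/45 = 940
Overall dilution factor = 15 × 133.18 × 16 × 940 = 3.0046 × 10^7
Stock = 0.250 nM × 3.0046 × 10^7 = 7.511 × 10^6 nM = 7.51 mM

7.51 mM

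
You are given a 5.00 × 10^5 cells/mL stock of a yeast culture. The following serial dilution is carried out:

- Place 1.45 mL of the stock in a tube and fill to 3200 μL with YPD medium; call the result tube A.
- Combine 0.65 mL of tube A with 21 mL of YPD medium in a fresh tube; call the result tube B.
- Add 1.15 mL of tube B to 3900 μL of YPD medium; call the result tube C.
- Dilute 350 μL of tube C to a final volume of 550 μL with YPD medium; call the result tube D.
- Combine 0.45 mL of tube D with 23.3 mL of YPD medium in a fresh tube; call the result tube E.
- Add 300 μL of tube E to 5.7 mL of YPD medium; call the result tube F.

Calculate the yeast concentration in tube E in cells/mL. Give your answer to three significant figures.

18.7 cells/mL

Step 1: 1.45 mL brought to 3200 μL → factor 3.2/1.45 = 2.2069
Step 2: 0.65 mL + 21 mL = 21.65 mL total → factor 21.65/0.65 = 33.308
Step 3: 1.15 mL + 3900 μL = 5.05 mL total → factor 5.05/1.15 = 4.3913
Step 4: 350 μL brought to 550 μL → factor 550/350 = 1.5714
Step 5: 0.45 mL + 23.3 mL = 23.75 mL total → factor 23.75/0.45 = 52.778
Dilution factor through tube E = 2.2069 × 33.308 × 4.3913 × 1.5714 × 52.778 = 26771
[tube E] = 5.00 × 10^5 cells/mL / 26771 = 18.7 cells/mL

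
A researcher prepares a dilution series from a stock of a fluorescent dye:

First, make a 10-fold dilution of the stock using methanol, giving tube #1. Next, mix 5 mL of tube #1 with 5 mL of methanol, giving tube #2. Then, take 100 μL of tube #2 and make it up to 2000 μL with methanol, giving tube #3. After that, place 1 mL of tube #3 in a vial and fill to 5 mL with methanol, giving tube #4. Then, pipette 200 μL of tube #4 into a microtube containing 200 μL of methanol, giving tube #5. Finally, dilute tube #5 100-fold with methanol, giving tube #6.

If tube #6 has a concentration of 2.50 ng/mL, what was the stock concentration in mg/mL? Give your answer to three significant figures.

1.00 mg/mL

Step 1: 10-fold → factor 10
Step 2: 5 mL + 5 mL = 10 mL total → factor 10/5 = 2
Step 3: 100 μL brought to 2000 μL → factor 2000/100 = 20
Step 4: 1 mL brought to 5 mL → factor 5/1 = 5
Step 5: 200 μL + 200 μL = 400 μL total → factor 400/200 = 2
Step 6: 100-fold → factor 100
Overall dilution factor = 10 × 2 × 20 × 5 × 2 × 100 = 4 × 10^5
Stock = 2.50 ng/mL × 4 × 10^5 = 1.000 × 10^6 ng/mL = 1.00 mg/mL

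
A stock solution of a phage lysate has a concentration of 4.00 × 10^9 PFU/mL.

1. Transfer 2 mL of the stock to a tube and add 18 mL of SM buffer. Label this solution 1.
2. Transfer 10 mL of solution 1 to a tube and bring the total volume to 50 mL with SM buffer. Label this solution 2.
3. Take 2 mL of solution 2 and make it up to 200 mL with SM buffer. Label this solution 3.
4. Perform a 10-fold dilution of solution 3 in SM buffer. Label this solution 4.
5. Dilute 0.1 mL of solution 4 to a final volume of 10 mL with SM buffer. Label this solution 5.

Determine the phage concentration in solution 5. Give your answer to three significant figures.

800 PFU/mL

Step 1: 2 mL + 18 mL = 20 mL total → factor 20/2 = 10
Step 2: 10 mL brought to 50 mL → factor 50/10 = 5
Step 3: 2 mL brought to 200 mL → factor 200/2 = 100
Step 4: 10-fold → factor 10
Step 5: 0.1 mL brought to 10 mL → factor 10/0.1 = 100
Overall dilution factor = 10 × 5 × 100 × 10 × 100 = 5 × 10^6
Final = 4.00 × 10^9 PFU/mL / 5 × 10^6 = 800 PFU/mL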